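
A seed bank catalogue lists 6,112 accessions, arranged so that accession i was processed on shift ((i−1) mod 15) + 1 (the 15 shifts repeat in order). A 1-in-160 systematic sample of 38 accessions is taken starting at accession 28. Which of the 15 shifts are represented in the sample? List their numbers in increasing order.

Consecutive selections differ by k = 160, so their shift numbers differ by 160 mod 15 = 10.
gcd(160, 15) = 5, so the sample visits 15/5 = 3 distinct residues mod 15.
Start 28 is shift 13; the shifts hit are 3, 8, 13.

3, 8, 13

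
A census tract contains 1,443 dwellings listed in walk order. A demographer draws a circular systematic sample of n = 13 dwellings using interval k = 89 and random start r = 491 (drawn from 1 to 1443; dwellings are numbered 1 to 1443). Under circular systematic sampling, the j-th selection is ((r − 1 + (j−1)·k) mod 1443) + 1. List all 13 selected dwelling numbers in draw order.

Selection 1: 491
Selection 2: 491 + 89 = 580
Selection 3: 580 + 89 = 669
Selection 4: 669 + 89 = 758
Selection 5: 758 + 89 = 847
Selection 6: 847 + 89 = 936
Selection 7: 936 + 89 = 1025
Selection 8: 1025 + 89 = 1114
Selection 9: 1114 + 89 = 1203
Selection 10: 1203 + 89 = 1292
Selection 11: 1292 + 89 = 1381
Selection 12: 1381 + 89 = 1470 → 1470 − 1443 = 27
Selection 13: 27 + 89 = 116

491, 580, 669, 758, 847, 936, 1025, 1114, 1203, 1292, 1381, 27, 116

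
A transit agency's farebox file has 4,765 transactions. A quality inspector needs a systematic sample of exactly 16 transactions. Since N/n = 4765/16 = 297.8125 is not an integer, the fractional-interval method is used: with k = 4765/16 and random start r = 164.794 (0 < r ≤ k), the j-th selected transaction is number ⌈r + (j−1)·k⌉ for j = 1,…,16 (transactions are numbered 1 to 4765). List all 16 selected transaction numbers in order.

j=1: r + 0k = 164.794 → ⌈·⌉ = 165
j=2: r + 1k = 462.6065 → ⌈·⌉ = 463
j=3: r + 2k = 760.419 → ⌈·⌉ = 761
j=4: r + 3k = 1058.2315 → ⌈·⌉ = 1059
j=5: r + 4k = 1356.044 → ⌈·⌉ = 1357
j=6: r + 5k = 1653.8565 → ⌈·⌉ = 1654
j=7: r + 6k = 1951.669 → ⌈·⌉ = 1952
j=8: r + 7k = 2249.4815 → ⌈·⌉ = 2250
j=9: r + 8k = 2547.294 → ⌈·⌉ = 2548
j=10: r + 9k = 2845.1065 → ⌈·⌉ = 2846
j=11: r + 10k = 3142.919 → ⌈·⌉ = 3143
j=12: r + 11k = 3440.7315 → ⌈·⌉ = 3441
j=13: r + 12k = 3738.544 → ⌈·⌉ = 3739
j=14: r + 13k = 4036.3565 → ⌈·⌉ = 4037
j=15: r + 14k = 4334.169 → ⌈·⌉ = 4335
j=16: r + 15k = 4631.9815 → ⌈·⌉ = 4632

165, 463, 761, 1059, 1357, 1654, 1952, 2250, 2548, 2846, 3143, 3441, 3739, 4037, 4335, 4632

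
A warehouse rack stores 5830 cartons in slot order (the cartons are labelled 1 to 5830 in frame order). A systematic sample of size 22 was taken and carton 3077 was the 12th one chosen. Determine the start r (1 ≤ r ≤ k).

162

k = 5830/22 = 265
r = 3077 − (12−1)×265 = 3077 − 2915 = 162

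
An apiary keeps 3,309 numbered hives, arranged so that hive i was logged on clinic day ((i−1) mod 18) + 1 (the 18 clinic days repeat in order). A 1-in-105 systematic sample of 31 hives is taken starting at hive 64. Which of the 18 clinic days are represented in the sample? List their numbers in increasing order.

Consecutive selections differ by k = 105, so their clinic day numbers differ by 105 mod 18 = 15.
gcd(105, 18) = 3, so the sample visits 18/3 = 6 distinct residues mod 18.
Start 64 is clinic day 10; the clinic days hit are 1, 4, 7, 10, 13, 16.

1, 4, 7, 10, 13, 16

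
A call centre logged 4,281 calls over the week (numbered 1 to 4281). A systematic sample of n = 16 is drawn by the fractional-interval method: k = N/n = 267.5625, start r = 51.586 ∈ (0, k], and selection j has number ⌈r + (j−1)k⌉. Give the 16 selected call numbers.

52, 320, 587, 855, 1122, 1390, 1657, 1925, 2193, 2460, 2728, 2995, 3263, 3530, 3798, 4066

j=1: r + 0k = 51.586 → ⌈·⌉ = 52
j=2: r + 1k = 319.1485 → ⌈·⌉ = 320
j=3: r + 2k = 586.711 → ⌈·⌉ = 587
j=4: r + 3k = 854.2735 → ⌈·⌉ = 855
j=5: r + 4k = 1121.836 → ⌈·⌉ = 1122
j=6: r + 5k = 1389.3985 → ⌈·⌉ = 1390
j=7: r + 6k = 1656.961 → ⌈·⌉ = 1657
j=8: r + 7k = 1924.5235 → ⌈·⌉ = 1925
j=9: r + 8k = 2192.086 → ⌈·⌉ = 2193
j=10: r + 9k = 2459.6485 → ⌈·⌉ = 2460
j=11: r + 10k = 2727.211 → ⌈·⌉ = 2728
j=12: r + 11k = 2994.7735 → ⌈·⌉ = 2995
j=13: r + 12k = 3262.336 → ⌈·⌉ = 3263
j=14: r + 13k = 3529.8985 → ⌈·⌉ = 3530
j=15: r + 14k = 3797.461 → ⌈·⌉ = 3798
j=16: r + 15k = 4065.0235 → ⌈·⌉ = 4066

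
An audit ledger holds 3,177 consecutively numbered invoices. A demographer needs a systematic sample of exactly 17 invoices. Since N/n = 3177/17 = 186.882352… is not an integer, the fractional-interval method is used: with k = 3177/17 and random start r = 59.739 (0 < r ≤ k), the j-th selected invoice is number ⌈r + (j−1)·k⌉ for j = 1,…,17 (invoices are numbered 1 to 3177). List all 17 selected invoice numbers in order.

j=1: r + 0k = 59.739 → ⌈·⌉ = 60
j=2: r + 1k = 246.621352… → ⌈·⌉ = 247
j=3: r + 2k = 433.503705… → ⌈·⌉ = 434
j=4: r + 3k = 620.386058… → ⌈·⌉ = 621
j=5: r + 4k = 807.268411… → ⌈·⌉ = 808
j=6: r + 5k = 994.150764… → ⌈·⌉ = 995
j=7: r + 6k = 1181.033117… → ⌈·⌉ = 1182
j=8: r + 7k = 1367.915470… → ⌈·⌉ = 1368
j=9: r + 8k = 1554.797823… → ⌈·⌉ = 1555
j=10: r + 9k = 1741.680176… → ⌈·⌉ = 1742
j=11: r + 10k = 1928.562529… → ⌈·⌉ = 1929
j=12: r + 11k = 2115.444882… → ⌈·⌉ = 2116
j=13: r + 12k = 2302.327235… → ⌈·⌉ = 2303
j=14: r + 13k = 2489.209588… → ⌈·⌉ = 2490
j=15: r + 14k = 2676.091941… → ⌈·⌉ = 2677
j=16: r + 15k = 2862.974294… → ⌈·⌉ = 2863
j=17: r + 16k = 3049.856647… → ⌈·⌉ = 3050

60, 247, 434, 621, 808, 995, 1182, 1368, 1555, 1742, 1929, 2116, 2303, 2490, 2677, 2863, 3050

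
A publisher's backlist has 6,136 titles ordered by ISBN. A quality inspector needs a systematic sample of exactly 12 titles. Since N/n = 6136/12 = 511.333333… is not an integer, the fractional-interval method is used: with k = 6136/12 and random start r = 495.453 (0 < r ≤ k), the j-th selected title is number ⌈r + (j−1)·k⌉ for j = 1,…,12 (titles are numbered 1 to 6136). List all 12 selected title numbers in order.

496, 1007, 1519, 2030, 2541, 3053, 3564, 4075, 4587, 5098, 5609, 6121

j=1: r + 0k = 495.453 → ⌈·⌉ = 496
j=2: r + 1k = 1006.786333… → ⌈·⌉ = 1007
j=3: r + 2k = 1518.119666… → ⌈·⌉ = 1519
j=4: r + 3k = 2029.453 → ⌈·⌉ = 2030
j=5: r + 4k = 2540.786333… → ⌈·⌉ = 2541
j=6: r + 5k = 3052.119666… → ⌈·⌉ = 3053
j=7: r + 6k = 3563.453 → ⌈·⌉ = 3564
j=8: r + 7k = 4074.786333… → ⌈·⌉ = 4075
j=9: r + 8k = 4586.119666… → ⌈·⌉ = 4587
j=10: r + 9k = 5097.453 → ⌈·⌉ = 5098
j=11: r + 10k = 5608.786333… → ⌈·⌉ = 5609
j=12: r + 11k = 6120.119666… → ⌈·⌉ = 6121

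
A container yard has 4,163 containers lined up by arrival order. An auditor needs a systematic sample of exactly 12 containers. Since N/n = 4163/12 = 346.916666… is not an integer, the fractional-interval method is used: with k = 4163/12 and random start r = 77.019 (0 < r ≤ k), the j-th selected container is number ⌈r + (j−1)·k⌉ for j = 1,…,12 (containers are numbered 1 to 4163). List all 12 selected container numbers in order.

j=1: r + 0k = 77.019 → ⌈·⌉ = 78
j=2: r + 1k = 423.935666… → ⌈·⌉ = 424
j=3: r + 2k = 770.852333… → ⌈·⌉ = 771
j=4: r + 3k = 1117.769 → ⌈·⌉ = 1118
j=5: r + 4k = 1464.685666… → ⌈·⌉ = 1465
j=6: r + 5k = 1811.602333… → ⌈·⌉ = 1812
j=7: r + 6k = 2158.519 → ⌈·⌉ = 2159
j=8: r + 7k = 2505.435666… → ⌈·⌉ = 2506
j=9: r + 8k = 2852.352333… → ⌈·⌉ = 2853
j=10: r + 9k = 3199.269 → ⌈·⌉ = 3200
j=11: r + 10k = 3546.185666… → ⌈·⌉ = 3547
j=12: r + 11k = 3893.102333… → ⌈·⌉ = 3894

78, 424, 771, 1118, 1465, 1812, 2159, 2506, 2853, 3200, 3547, 3894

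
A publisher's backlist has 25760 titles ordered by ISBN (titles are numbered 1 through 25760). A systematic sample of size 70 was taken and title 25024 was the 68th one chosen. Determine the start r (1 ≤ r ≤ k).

k = 25760/70 = 368
r = 25024 − (68−1)×368 = 25024 − 24656 = 368

368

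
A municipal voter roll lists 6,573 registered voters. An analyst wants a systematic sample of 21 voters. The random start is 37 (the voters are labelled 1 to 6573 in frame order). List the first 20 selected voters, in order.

k = N/n = 6573/21 = 313
voter 1: 37
voter 2: 37 + 313 = 350
voter 3: 350 + 313 = 663
voter 4: 663 + 313 = 976
voter 5: 976 + 313 = 1289
voter 6: 1289 + 313 = 1602
voter 7: 1602 + 313 = 1915
voter 8: 1915 + 313 = 2228
voter 9: 2228 + 313 = 2541
voter 10: 2541 + 313 = 2854
voter 11: 2854 + 313 = 3167
voter 12: 3167 + 313 = 3480
voter 13: 3480 + 313 = 3793
voter 14: 3793 + 313 = 4106
voter 15: 4106 + 313 = 4419
voter 16: 4419 + 313 = 4732
voter 17: 4732 + 313 = 5045
voter 18: 5045 + 313 = 5358
voter 19: 5358 + 313 = 5671
voter 20: 5671 + 313 = 5984

37, 350, 663, 976, 1289, 1602, 1915, 2228, 2541, 2854, 3167, 3480, 3793, 4106, 4419, 4732, 5045, 5358, 5671, 5984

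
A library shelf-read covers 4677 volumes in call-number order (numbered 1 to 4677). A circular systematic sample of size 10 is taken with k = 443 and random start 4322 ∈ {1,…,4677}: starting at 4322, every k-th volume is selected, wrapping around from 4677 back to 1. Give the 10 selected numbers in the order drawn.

Selection 1: 4322
Selection 2: 4322 + 443 = 4765 → 4765 − 4677 = 88
Selection 3: 88 + 443 = 531
Selection 4: 531 + 443 = 974
Selection 5: 974 + 443 = 1417
Selection 6: 1417 + 443 = 1860
Selection 7: 1860 + 443 = 2303
Selection 8: 2303 + 443 = 2746
Selection 9: 2746 + 443 = 3189
Selection 10: 3189 + 443 = 3632

4322, 88, 531, 974, 1417, 1860, 2303, 2746, 3189, 3632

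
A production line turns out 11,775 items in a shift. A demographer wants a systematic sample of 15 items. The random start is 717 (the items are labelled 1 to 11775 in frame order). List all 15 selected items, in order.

k = N/n = 11775/15 = 785
item 1: 717
item 2: 717 + 785 = 1502
item 3: 1502 + 785 = 2287
item 4: 2287 + 785 = 3072
item 5: 3072 + 785 = 3857
item 6: 3857 + 785 = 4642
item 7: 4642 + 785 = 5427
item 8: 5427 + 785 = 6212
item 9: 6212 + 785 = 6997
item 10: 6997 + 785 = 7782
item 11: 7782 + 785 = 8567
item 12: 8567 + 785 = 9352
item 13: 9352 + 785 = 10137
item 14: 10137 + 785 = 10922
item 15: 10922 + 785 = 11707

717, 1502, 2287, 3072, 3857, 4642, 5427, 6212, 6997, 7782, 8567, 9352, 10137, 10922, 11707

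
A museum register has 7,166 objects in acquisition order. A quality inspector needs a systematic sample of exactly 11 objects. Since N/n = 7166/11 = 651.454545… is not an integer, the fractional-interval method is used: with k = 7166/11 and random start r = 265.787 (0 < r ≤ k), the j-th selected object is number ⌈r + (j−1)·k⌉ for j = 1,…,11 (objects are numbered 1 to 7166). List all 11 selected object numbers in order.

266, 918, 1569, 2221, 2872, 3524, 4175, 4826, 5478, 6129, 6781

j=1: r + 0k = 265.787 → ⌈·⌉ = 266
j=2: r + 1k = 917.241545… → ⌈·⌉ = 918
j=3: r + 2k = 1568.696090… → ⌈·⌉ = 1569
j=4: r + 3k = 2220.150636… → ⌈·⌉ = 2221
j=5: r + 4k = 2871.605181… → ⌈·⌉ = 2872
j=6: r + 5k = 3523.059727… → ⌈·⌉ = 3524
j=7: r + 6k = 4174.514272… → ⌈·⌉ = 4175
j=8: r + 7k = 4825.968818… → ⌈·⌉ = 4826
j=9: r + 8k = 5477.423363… → ⌈·⌉ = 5478
j=10: r + 9k = 6128.877909… → ⌈·⌉ = 6129
j=11: r + 10k = 6780.332454… → ⌈·⌉ = 6781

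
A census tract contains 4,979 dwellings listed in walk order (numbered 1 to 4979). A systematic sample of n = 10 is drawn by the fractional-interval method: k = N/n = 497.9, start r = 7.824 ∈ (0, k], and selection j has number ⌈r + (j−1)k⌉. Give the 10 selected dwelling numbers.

j=1: r + 0k = 7.824 → ⌈·⌉ = 8
j=2: r + 1k = 505.724 → ⌈·⌉ = 506
j=3: r + 2k = 1003.624 → ⌈·⌉ = 1004
j=4: r + 3k = 1501.524 → ⌈·⌉ = 1502
j=5: r + 4k = 1999.424 → ⌈·⌉ = 2000
j=6: r + 5k = 2497.324 → ⌈·⌉ = 2498
j=7: r + 6k = 2995.224 → ⌈·⌉ = 2996
j=8: r + 7k = 3493.124 → ⌈·⌉ = 3494
j=9: r + 8k = 3991.024 → ⌈·⌉ = 3992
j=10: r + 9k = 4488.924 → ⌈·⌉ = 4489

8, 506, 1004, 1502, 2000, 2498, 2996, 3494, 3992, 4489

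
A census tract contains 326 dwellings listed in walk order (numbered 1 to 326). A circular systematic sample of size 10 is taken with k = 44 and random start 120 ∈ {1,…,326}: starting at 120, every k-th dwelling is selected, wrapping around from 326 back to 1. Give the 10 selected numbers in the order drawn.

Selection 1: 120
Selection 2: 120 + 44 = 164
Selection 3: 164 + 44 = 208
Selection 4: 208 + 44 = 252
Selection 5: 252 + 44 = 296
Selection 6: 296 + 44 = 340 → 340 − 326 = 14
Selection 7: 14 + 44 = 58
Selection 8: 58 + 44 = 102
Selection 9: 102 + 44 = 146
Selection 10: 146 + 44 = 190

120, 164, 208, 252, 296, 14, 58, 102, 146, 190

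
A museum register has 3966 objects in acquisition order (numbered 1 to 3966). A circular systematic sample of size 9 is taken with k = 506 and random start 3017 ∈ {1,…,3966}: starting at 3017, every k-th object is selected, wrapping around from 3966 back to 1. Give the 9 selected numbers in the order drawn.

3017, 3523, 63, 569, 1075, 1581, 2087, 2593, 3099

Selection 1: 3017
Selection 2: 3017 + 506 = 3523
Selection 3: 3523 + 506 = 4029 → 4029 − 3966 = 63
Selection 4: 63 + 506 = 569
Selection 5: 569 + 506 = 1075
Selection 6: 1075 + 506 = 1581
Selection 7: 1581 + 506 = 2087
Selection 8: 2087 + 506 = 2593
Selection 9: 2593 + 506 = 3099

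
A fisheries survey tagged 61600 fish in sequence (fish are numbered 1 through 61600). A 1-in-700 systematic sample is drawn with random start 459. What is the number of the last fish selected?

k = 700
88th selection = r + (88−1)·k = 459 + 87×700 = 459 + 60900 = 61359

61359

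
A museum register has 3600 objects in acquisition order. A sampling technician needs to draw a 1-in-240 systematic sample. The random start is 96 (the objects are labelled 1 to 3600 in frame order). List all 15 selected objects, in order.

object 1: 96
object 2: 96 + 240 = 336
object 3: 336 + 240 = 576
object 4: 576 + 240 = 816
object 5: 816 + 240 = 1056
object 6: 1056 + 240 = 1296
object 7: 1296 + 240 = 1536
object 8: 1536 + 240 = 1776
object 9: 1776 + 240 = 2016
object 10: 2016 + 240 = 2256
object 11: 2256 + 240 = 2496
object 12: 2496 + 240 = 2736
object 13: 2736 + 240 = 2976
object 14: 2976 + 240 = 3216
object 15: 3216 + 240 = 3456

96, 336, 576, 816, 1056, 1296, 1536, 1776, 2016, 2256, 2496, 2736, 2976, 3216, 3456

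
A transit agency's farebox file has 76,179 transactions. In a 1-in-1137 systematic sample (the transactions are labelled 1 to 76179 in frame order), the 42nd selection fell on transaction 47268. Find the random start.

k = 1137
r = 47268 − (42−1)×1137 = 47268 − 46617 = 651

651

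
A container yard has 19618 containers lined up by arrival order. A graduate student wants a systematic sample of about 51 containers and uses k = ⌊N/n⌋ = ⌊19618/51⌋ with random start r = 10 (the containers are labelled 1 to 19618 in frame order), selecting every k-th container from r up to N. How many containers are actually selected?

52

k = ⌊19618/51⌋ = 384
Achieved size = ⌊(19618 − 10)/384⌋ + 1 = ⌊19608/384⌋ + 1 = 51 + 1 = 52
(last selection: 10 + 51×384 = 19594 ≤ 19618; next would be 19978 > 19618)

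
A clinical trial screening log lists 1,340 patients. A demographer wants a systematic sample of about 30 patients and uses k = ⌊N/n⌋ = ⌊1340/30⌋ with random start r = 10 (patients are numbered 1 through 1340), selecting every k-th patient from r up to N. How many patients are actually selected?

k = ⌊1340/30⌋ = 44
Achieved size = ⌊(1340 − 10)/44⌋ + 1 = ⌊1330/44⌋ + 1 = 30 + 1 = 31
(last selection: 10 + 30×44 = 1330 ≤ 1340; next would be 1374 > 1340)

31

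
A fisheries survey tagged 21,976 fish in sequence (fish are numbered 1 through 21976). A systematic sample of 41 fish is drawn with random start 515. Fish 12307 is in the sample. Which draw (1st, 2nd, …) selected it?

23

k = 21976/41 = 536
position = (12307 − 515)/536 + 1 = 11792/536 + 1 = 22 + 1 = 23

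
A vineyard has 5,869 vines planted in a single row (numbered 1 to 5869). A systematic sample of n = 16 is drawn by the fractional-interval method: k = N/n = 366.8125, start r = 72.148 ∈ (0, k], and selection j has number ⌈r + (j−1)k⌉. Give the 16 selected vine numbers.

73, 439, 806, 1173, 1540, 1907, 2274, 2640, 3007, 3374, 3741, 4108, 4474, 4841, 5208, 5575

j=1: r + 0k = 72.148 → ⌈·⌉ = 73
j=2: r + 1k = 438.9605 → ⌈·⌉ = 439
j=3: r + 2k = 805.773 → ⌈·⌉ = 806
j=4: r + 3k = 1172.5855 → ⌈·⌉ = 1173
j=5: r + 4k = 1539.398 → ⌈·⌉ = 1540
j=6: r + 5k = 1906.2105 → ⌈·⌉ = 1907
j=7: r + 6k = 2273.023 → ⌈·⌉ = 2274
j=8: r + 7k = 2639.8355 → ⌈·⌉ = 2640
j=9: r + 8k = 3006.648 → ⌈·⌉ = 3007
j=10: r + 9k = 3373.4605 → ⌈·⌉ = 3374
j=11: r + 10k = 3740.273 → ⌈·⌉ = 3741
j=12: r + 11k = 4107.0855 → ⌈·⌉ = 4108
j=13: r + 12k = 4473.898 → ⌈·⌉ = 4474
j=14: r + 13k = 4840.7105 → ⌈·⌉ = 4841
j=15: r + 14k = 5207.523 → ⌈·⌉ = 5208
j=16: r + 15k = 5574.3355 → ⌈·⌉ = 5575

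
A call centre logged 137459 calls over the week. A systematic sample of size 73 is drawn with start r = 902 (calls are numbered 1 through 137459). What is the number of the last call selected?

k = 137459/73 = 1883
73rd selection = r + (73−1)·k = 902 + 72×1883 = 902 + 135576 = 136478

136478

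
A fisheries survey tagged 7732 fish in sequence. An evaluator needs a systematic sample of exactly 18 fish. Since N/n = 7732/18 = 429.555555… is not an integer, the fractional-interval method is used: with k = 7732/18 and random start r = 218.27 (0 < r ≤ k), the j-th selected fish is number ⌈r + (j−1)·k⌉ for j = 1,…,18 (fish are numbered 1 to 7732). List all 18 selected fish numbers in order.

j=1: r + 0k = 218.27 → ⌈·⌉ = 219
j=2: r + 1k = 647.825555… → ⌈·⌉ = 648
j=3: r + 2k = 1077.381111… → ⌈·⌉ = 1078
j=4: r + 3k = 1506.936666… → ⌈·⌉ = 1507
j=5: r + 4k = 1936.492222… → ⌈·⌉ = 1937
j=6: r + 5k = 2366.047777… → ⌈·⌉ = 2367
j=7: r + 6k = 2795.603333… → ⌈·⌉ = 2796
j=8: r + 7k = 3225.158888… → ⌈·⌉ = 3226
j=9: r + 8k = 3654.714444… → ⌈·⌉ = 3655
j=10: r + 9k = 4084.27 → ⌈·⌉ = 4085
j=11: r + 10k = 4513.825555… → ⌈·⌉ = 4514
j=12: r + 11k = 4943.381111… → ⌈·⌉ = 4944
j=13: r + 12k = 5372.936666… → ⌈·⌉ = 5373
j=14: r + 13k = 5802.492222… → ⌈·⌉ = 5803
j=15: r + 14k = 6232.047777… → ⌈·⌉ = 6233
j=16: r + 15k = 6661.603333… → ⌈·⌉ = 6662
j=17: r + 16k = 7091.158888… → ⌈·⌉ = 7092
j=18: r + 17k = 7520.714444… → ⌈·⌉ = 7521

219, 648, 1078, 1507, 1937, 2367, 2796, 3226, 3655, 4085, 4514, 4944, 5373, 5803, 6233, 6662, 7092, 7521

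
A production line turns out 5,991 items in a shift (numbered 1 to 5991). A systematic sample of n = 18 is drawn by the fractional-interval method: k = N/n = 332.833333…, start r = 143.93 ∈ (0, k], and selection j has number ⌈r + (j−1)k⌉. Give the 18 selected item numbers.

144, 477, 810, 1143, 1476, 1809, 2141, 2474, 2807, 3140, 3473, 3806, 4138, 4471, 4804, 5137, 5470, 5803

j=1: r + 0k = 143.93 → ⌈·⌉ = 144
j=2: r + 1k = 476.763333… → ⌈·⌉ = 477
j=3: r + 2k = 809.596666… → ⌈·⌉ = 810
j=4: r + 3k = 1142.43 → ⌈·⌉ = 1143
j=5: r + 4k = 1475.263333… → ⌈·⌉ = 1476
j=6: r + 5k = 1808.096666… → ⌈·⌉ = 1809
j=7: r + 6k = 2140.93 → ⌈·⌉ = 2141
j=8: r + 7k = 2473.763333… → ⌈·⌉ = 2474
j=9: r + 8k = 2806.596666… → ⌈·⌉ = 2807
j=10: r + 9k = 3139.43 → ⌈·⌉ = 3140
j=11: r + 10k = 3472.263333… → ⌈·⌉ = 3473
j=12: r + 11k = 3805.096666… → ⌈·⌉ = 3806
j=13: r + 12k = 4137.93 → ⌈·⌉ = 4138
j=14: r + 13k = 4470.763333… → ⌈·⌉ = 4471
j=15: r + 14k = 4803.596666… → ⌈·⌉ = 4804
j=16: r + 15k = 5136.43 → ⌈·⌉ = 5137
j=17: r + 16k = 5469.263333… → ⌈·⌉ = 5470
j=18: r + 17k = 5802.096666… → ⌈·⌉ = 5803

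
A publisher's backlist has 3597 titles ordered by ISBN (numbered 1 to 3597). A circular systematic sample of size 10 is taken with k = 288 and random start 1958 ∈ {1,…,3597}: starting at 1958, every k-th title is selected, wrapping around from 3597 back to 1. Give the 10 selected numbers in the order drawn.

1958, 2246, 2534, 2822, 3110, 3398, 89, 377, 665, 953

Selection 1: 1958
Selection 2: 1958 + 288 = 2246
Selection 3: 2246 + 288 = 2534
Selection 4: 2534 + 288 = 2822
Selection 5: 2822 + 288 = 3110
Selection 6: 3110 + 288 = 3398
Selection 7: 3398 + 288 = 3686 → 3686 − 3597 = 89
Selection 8: 89 + 288 = 377
Selection 9: 377 + 288 = 665
Selection 10: 665 + 288 = 953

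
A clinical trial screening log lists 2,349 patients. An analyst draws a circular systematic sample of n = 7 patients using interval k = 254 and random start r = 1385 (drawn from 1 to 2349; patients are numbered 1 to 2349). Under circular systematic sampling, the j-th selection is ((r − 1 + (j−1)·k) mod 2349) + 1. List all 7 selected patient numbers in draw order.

Selection 1: 1385
Selection 2: 1385 + 254 = 1639
Selection 3: 1639 + 254 = 1893
Selection 4: 1893 + 254 = 2147
Selection 5: 2147 + 254 = 2401 → 2401 − 2349 = 52
Selection 6: 52 + 254 = 306
Selection 7: 306 + 254 = 560

1385, 1639, 1893, 2147, 52, 306, 560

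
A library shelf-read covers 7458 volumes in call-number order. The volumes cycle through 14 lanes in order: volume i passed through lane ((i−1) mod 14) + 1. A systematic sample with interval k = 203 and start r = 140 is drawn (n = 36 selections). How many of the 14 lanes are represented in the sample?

2

Consecutive selections differ by k = 203, so their lane numbers differ by 203 mod 14 = 7.
gcd(203, 14) = 7, so the sample visits 14/7 = 2 distinct residues mod 14.
Start 140 is lane 14; the lanes hit are 7, 14.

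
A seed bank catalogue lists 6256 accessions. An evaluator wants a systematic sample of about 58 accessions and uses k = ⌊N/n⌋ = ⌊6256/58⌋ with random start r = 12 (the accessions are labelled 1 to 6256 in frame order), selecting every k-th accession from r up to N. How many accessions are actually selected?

k = ⌊6256/58⌋ = 107
Achieved size = ⌊(6256 − 12)/107⌋ + 1 = ⌊6244/107⌋ + 1 = 58 + 1 = 59
(last selection: 12 + 58×107 = 6218 ≤ 6256; next would be 6325 > 6256)

59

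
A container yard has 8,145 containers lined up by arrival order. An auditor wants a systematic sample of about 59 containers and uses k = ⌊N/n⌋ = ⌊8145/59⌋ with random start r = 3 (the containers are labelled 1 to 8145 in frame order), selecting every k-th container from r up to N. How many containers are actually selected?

60

k = ⌊8145/59⌋ = 138
Achieved size = ⌊(8145 − 3)/138⌋ + 1 = ⌊8142/138⌋ + 1 = 59 + 1 = 60
(last selection: 3 + 59×138 = 8145 ≤ 8145; next would be 8283 > 8145)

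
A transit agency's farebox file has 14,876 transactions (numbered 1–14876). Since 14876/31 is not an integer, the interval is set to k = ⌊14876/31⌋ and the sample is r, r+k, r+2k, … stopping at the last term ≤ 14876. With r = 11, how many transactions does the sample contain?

32

k = ⌊14876/31⌋ = 479
Achieved size = ⌊(14876 − 11)/479⌋ + 1 = ⌊14865/479⌋ + 1 = 31 + 1 = 32
(last selection: 11 + 31×479 = 14860 ≤ 14876; next would be 15339 > 14876)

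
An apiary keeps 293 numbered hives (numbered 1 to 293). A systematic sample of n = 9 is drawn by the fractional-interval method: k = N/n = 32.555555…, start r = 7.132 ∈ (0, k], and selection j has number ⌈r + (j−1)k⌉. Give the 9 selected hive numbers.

j=1: r + 0k = 7.132 → ⌈·⌉ = 8
j=2: r + 1k = 39.687555… → ⌈·⌉ = 40
j=3: r + 2k = 72.243111… → ⌈·⌉ = 73
j=4: r + 3k = 104.798666… → ⌈·⌉ = 105
j=5: r + 4k = 137.354222… → ⌈·⌉ = 138
j=6: r + 5k = 169.909777… → ⌈·⌉ = 170
j=7: r + 6k = 202.465333… → ⌈·⌉ = 203
j=8: r + 7k = 235.020888… → ⌈·⌉ = 236
j=9: r + 8k = 267.576444… → ⌈·⌉ = 268

8, 40, 73, 105, 138, 170, 203, 236, 268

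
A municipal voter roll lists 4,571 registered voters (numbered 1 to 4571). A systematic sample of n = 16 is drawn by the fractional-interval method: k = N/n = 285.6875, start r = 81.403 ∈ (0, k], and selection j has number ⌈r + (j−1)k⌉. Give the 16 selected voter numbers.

j=1: r + 0k = 81.403 → ⌈·⌉ = 82
j=2: r + 1k = 367.0905 → ⌈·⌉ = 368
j=3: r + 2k = 652.778 → ⌈·⌉ = 653
j=4: r + 3k = 938.4655 → ⌈·⌉ = 939
j=5: r + 4k = 1224.153 → ⌈·⌉ = 1225
j=6: r + 5k = 1509.8405 → ⌈·⌉ = 1510
j=7: r + 6k = 1795.528 → ⌈·⌉ = 1796
j=8: r + 7k = 2081.2155 → ⌈·⌉ = 2082
j=9: r + 8k = 2366.903 → ⌈·⌉ = 2367
j=10: r + 9k = 2652.5905 → ⌈·⌉ = 2653
j=11: r + 10k = 2938.278 → ⌈·⌉ = 2939
j=12: r + 11k = 3223.9655 → ⌈·⌉ = 3224
j=13: r + 12k = 3509.653 → ⌈·⌉ = 3510
j=14: r + 13k = 3795.3405 → ⌈·⌉ = 3796
j=15: r + 14k = 4081.028 → ⌈·⌉ = 4082
j=16: r + 15k = 4366.7155 → ⌈·⌉ = 4367

82, 368, 653, 939, 1225, 1510, 1796, 2082, 2367, 2653, 2939, 3224, 3510, 3796, 4082, 4367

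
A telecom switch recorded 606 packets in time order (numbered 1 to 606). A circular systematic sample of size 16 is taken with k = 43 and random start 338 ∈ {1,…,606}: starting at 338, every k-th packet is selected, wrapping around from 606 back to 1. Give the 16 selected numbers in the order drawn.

Selection 1: 338
Selection 2: 338 + 43 = 381
Selection 3: 381 + 43 = 424
Selection 4: 424 + 43 = 467
Selection 5: 467 + 43 = 510
Selection 6: 510 + 43 = 553
Selection 7: 553 + 43 = 596
Selection 8: 596 + 43 = 639 → 639 − 606 = 33
Selection 9: 33 + 43 = 76
Selection 10: 76 + 43 = 119
Selection 11: 119 + 43 = 162
Selection 12: 162 + 43 = 205
Selection 13: 205 + 43 = 248
Selection 14: 248 + 43 = 291
Selection 15: 291 + 43 = 334
Selection 16: 334 + 43 = 377

338, 381, 424, 467, 510, 553, 596, 33, 76, 119, 162, 205, 248, 291, 334, 377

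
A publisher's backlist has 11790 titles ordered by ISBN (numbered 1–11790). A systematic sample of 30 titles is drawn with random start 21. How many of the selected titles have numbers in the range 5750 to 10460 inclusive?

12

k = 11790/30 = 393
First selection ≥ 5750: 21 + ⌈(5750−21)/393⌉·393 = 21 + 15×393 = 5916
Last selection ≤ 10460: 21 + ⌊(10460−21)/393⌋·393 = 21 + 26×393 = 10239
Count = 26 − 15 + 1 = 12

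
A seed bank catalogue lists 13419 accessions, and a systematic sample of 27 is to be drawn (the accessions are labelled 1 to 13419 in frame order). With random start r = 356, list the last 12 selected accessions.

k = N/n = 13419/27 = 497
16th selection = 356 + 15×497 = 7811
17th: 7811 + 497 = 8308
18th: 8308 + 497 = 8805
19th: 8805 + 497 = 9302
20th: 9302 + 497 = 9799
21st: 9799 + 497 = 10296
22nd: 10296 + 497 = 10793
23rd: 10793 + 497 = 11290
24th: 11290 + 497 = 11787
25th: 11787 + 497 = 12284
26th: 12284 + 497 = 12781
27th: 12781 + 497 = 13278

7811, 8308, 8805, 9302, 9799, 10296, 10793, 11290, 11787, 12284, 12781, 13278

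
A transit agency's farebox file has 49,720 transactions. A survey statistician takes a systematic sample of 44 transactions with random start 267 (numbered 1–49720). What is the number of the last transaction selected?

48857

k = 49720/44 = 1130
44th selection = r + (44−1)·k = 267 + 43×1130 = 267 + 48590 = 48857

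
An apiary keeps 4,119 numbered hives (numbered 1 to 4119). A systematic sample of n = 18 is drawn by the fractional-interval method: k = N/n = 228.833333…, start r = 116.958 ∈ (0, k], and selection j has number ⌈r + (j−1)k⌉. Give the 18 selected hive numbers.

117, 346, 575, 804, 1033, 1262, 1490, 1719, 1948, 2177, 2406, 2635, 2863, 3092, 3321, 3550, 3779, 4008

j=1: r + 0k = 116.958 → ⌈·⌉ = 117
j=2: r + 1k = 345.791333… → ⌈·⌉ = 346
j=3: r + 2k = 574.624666… → ⌈·⌉ = 575
j=4: r + 3k = 803.458 → ⌈·⌉ = 804
j=5: r + 4k = 1032.291333… → ⌈·⌉ = 1033
j=6: r + 5k = 1261.124666… → ⌈·⌉ = 1262
j=7: r + 6k = 1489.958 → ⌈·⌉ = 1490
j=8: r + 7k = 1718.791333… → ⌈·⌉ = 1719
j=9: r + 8k = 1947.624666… → ⌈·⌉ = 1948
j=10: r + 9k = 2176.458 → ⌈·⌉ = 2177
j=11: r + 10k = 2405.291333… → ⌈·⌉ = 2406
j=12: r + 11k = 2634.124666… → ⌈·⌉ = 2635
j=13: r + 12k = 2862.958 → ⌈·⌉ = 2863
j=14: r + 13k = 3091.791333… → ⌈·⌉ = 3092
j=15: r + 14k = 3320.624666… → ⌈·⌉ = 3321
j=16: r + 15k = 3549.458 → ⌈·⌉ = 3550
j=17: r + 16k = 3778.291333… → ⌈·⌉ = 3779
j=18: r + 17k = 4007.124666… → ⌈·⌉ = 4008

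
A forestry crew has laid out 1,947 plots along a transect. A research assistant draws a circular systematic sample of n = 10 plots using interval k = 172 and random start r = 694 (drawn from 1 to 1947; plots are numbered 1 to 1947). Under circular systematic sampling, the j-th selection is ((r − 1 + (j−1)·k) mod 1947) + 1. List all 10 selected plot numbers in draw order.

Selection 1: 694
Selection 2: 694 + 172 = 866
Selection 3: 866 + 172 = 1038
Selection 4: 1038 + 172 = 1210
Selection 5: 1210 + 172 = 1382
Selection 6: 1382 + 172 = 1554
Selection 7: 1554 + 172 = 1726
Selection 8: 1726 + 172 = 1898
Selection 9: 1898 + 172 = 2070 → 2070 − 1947 = 123
Selection 10: 123 + 172 = 295

694, 866, 1038, 1210, 1382, 1554, 1726, 1898, 123, 295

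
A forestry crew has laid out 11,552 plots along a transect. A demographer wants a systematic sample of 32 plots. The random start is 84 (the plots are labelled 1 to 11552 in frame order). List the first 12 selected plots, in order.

84, 445, 806, 1167, 1528, 1889, 2250, 2611, 2972, 3333, 3694, 4055

k = N/n = 11552/32 = 361
plot 1: 84
plot 2: 84 + 361 = 445
plot 3: 445 + 361 = 806
plot 4: 806 + 361 = 1167
plot 5: 1167 + 361 = 1528
plot 6: 1528 + 361 = 1889
plot 7: 1889 + 361 = 2250
plot 8: 2250 + 361 = 2611
plot 9: 2611 + 361 = 2972
plot 10: 2972 + 361 = 3333
plot 11: 3333 + 361 = 3694
plot 12: 3694 + 361 = 4055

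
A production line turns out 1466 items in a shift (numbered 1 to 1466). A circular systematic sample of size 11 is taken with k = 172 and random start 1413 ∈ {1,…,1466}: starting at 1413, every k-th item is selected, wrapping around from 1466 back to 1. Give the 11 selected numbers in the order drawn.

Selection 1: 1413
Selection 2: 1413 + 172 = 1585 → 1585 − 1466 = 119
Selection 3: 119 + 172 = 291
Selection 4: 291 + 172 = 463
Selection 5: 463 + 172 = 635
Selection 6: 635 + 172 = 807
Selection 7: 807 + 172 = 979
Selection 8: 979 + 172 = 1151
Selection 9: 1151 + 172 = 1323
Selection 10: 1323 + 172 = 1495 → 1495 − 1466 = 29
Selection 11: 29 + 172 = 201

1413, 119, 291, 463, 635, 807, 979, 1151, 1323, 29, 201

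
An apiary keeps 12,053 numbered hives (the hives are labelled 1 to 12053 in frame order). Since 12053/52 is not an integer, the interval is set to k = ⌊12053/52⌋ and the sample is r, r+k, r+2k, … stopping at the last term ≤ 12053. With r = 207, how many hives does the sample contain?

52

k = ⌊12053/52⌋ = 231
Achieved size = ⌊(12053 − 207)/231⌋ + 1 = ⌊11846/231⌋ + 1 = 51 + 1 = 52
(last selection: 207 + 51×231 = 11988 ≤ 12053; next would be 12219 > 12053)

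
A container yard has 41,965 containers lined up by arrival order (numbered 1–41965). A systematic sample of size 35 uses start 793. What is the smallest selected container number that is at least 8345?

9186

k = 41965/35 = 1199
Steps past start: ⌈(8345 − 793)/1199⌉ = ⌈7552/1199⌉ = 7
Selected container: 793 + 7×1199 = 9186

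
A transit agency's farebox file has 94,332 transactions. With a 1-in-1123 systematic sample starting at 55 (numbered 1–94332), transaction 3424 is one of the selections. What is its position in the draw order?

4

k = 1123
position = (3424 − 55)/1123 + 1 = 3369/1123 + 1 = 3 + 1 = 4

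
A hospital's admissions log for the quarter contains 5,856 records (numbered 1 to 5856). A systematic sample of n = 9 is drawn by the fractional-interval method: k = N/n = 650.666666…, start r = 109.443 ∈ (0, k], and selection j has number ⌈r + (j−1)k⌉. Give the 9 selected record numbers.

110, 761, 1411, 2062, 2713, 3363, 4014, 4665, 5315

j=1: r + 0k = 109.443 → ⌈·⌉ = 110
j=2: r + 1k = 760.109666… → ⌈·⌉ = 761
j=3: r + 2k = 1410.776333… → ⌈·⌉ = 1411
j=4: r + 3k = 2061.443 → ⌈·⌉ = 2062
j=5: r + 4k = 2712.109666… → ⌈·⌉ = 2713
j=6: r + 5k = 3362.776333… → ⌈·⌉ = 3363
j=7: r + 6k = 4013.443 → ⌈·⌉ = 4014
j=8: r + 7k = 4664.109666… → ⌈·⌉ = 4665
j=9: r + 8k = 5314.776333… → ⌈·⌉ = 5315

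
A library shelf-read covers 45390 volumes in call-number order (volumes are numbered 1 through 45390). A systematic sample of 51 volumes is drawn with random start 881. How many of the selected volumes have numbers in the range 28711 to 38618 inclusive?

k = 45390/51 = 890
First selection ≥ 28711: 881 + ⌈(28711−881)/890⌉·890 = 881 + 32×890 = 29361
Last selection ≤ 38618: 881 + ⌊(38618−881)/890⌋·890 = 881 + 42×890 = 38261
Count = 42 − 32 + 1 = 11

11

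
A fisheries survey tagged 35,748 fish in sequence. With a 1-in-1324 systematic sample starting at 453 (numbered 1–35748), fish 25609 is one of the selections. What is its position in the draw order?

k = 1324
position = (25609 − 453)/1324 + 1 = 25156/1324 + 1 = 19 + 1 = 20

20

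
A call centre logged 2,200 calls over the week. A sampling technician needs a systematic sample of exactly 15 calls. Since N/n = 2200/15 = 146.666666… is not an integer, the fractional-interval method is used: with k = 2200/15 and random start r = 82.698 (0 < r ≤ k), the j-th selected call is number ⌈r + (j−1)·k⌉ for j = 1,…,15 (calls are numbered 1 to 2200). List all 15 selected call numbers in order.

j=1: r + 0k = 82.698 → ⌈·⌉ = 83
j=2: r + 1k = 229.364666… → ⌈·⌉ = 230
j=3: r + 2k = 376.031333… → ⌈·⌉ = 377
j=4: r + 3k = 522.698 → ⌈·⌉ = 523
j=5: r + 4k = 669.364666… → ⌈·⌉ = 670
j=6: r + 5k = 816.031333… → ⌈·⌉ = 817
j=7: r + 6k = 962.698 → ⌈·⌉ = 963
j=8: r + 7k = 1109.364666… → ⌈·⌉ = 1110
j=9: r + 8k = 1256.031333… → ⌈·⌉ = 1257
j=10: r + 9k = 1402.698 → ⌈·⌉ = 1403
j=11: r + 10k = 1549.364666… → ⌈·⌉ = 1550
j=12: r + 11k = 1696.031333… → ⌈·⌉ = 1697
j=13: r + 12k = 1842.698 → ⌈·⌉ = 1843
j=14: r + 13k = 1989.364666… → ⌈·⌉ = 1990
j=15: r + 14k = 2136.031333… → ⌈·⌉ = 2137

83, 230, 377, 523, 670, 817, 963, 1110, 1257, 1403, 1550, 1697, 1843, 1990, 2137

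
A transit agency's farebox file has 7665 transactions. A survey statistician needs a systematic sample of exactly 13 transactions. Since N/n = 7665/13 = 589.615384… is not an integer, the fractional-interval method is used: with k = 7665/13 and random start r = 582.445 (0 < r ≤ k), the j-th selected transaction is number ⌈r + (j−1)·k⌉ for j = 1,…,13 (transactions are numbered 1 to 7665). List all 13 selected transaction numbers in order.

583, 1173, 1762, 2352, 2941, 3531, 4121, 4710, 5300, 5889, 6479, 7069, 7658

j=1: r + 0k = 582.445 → ⌈·⌉ = 583
j=2: r + 1k = 1172.060384… → ⌈·⌉ = 1173
j=3: r + 2k = 1761.675769… → ⌈·⌉ = 1762
j=4: r + 3k = 2351.291153… → ⌈·⌉ = 2352
j=5: r + 4k = 2940.906538… → ⌈·⌉ = 2941
j=6: r + 5k = 3530.521923… → ⌈·⌉ = 3531
j=7: r + 6k = 4120.137307… → ⌈·⌉ = 4121
j=8: r + 7k = 4709.752692… → ⌈·⌉ = 4710
j=9: r + 8k = 5299.368076… → ⌈·⌉ = 5300
j=10: r + 9k = 5888.983461… → ⌈·⌉ = 5889
j=11: r + 10k = 6478.598846… → ⌈·⌉ = 6479
j=12: r + 11k = 7068.214230… → ⌈·⌉ = 7069
j=13: r + 12k = 7657.829615… → ⌈·⌉ = 7658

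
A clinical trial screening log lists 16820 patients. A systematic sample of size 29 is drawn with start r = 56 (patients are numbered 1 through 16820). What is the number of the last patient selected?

16296

k = 16820/29 = 580
29th selection = r + (29−1)·k = 56 + 28×580 = 56 + 16240 = 16296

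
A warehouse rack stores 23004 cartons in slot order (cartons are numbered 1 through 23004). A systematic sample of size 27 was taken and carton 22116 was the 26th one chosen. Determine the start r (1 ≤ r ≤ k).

816

k = 23004/27 = 852
r = 22116 − (26−1)×852 = 22116 − 21300 = 816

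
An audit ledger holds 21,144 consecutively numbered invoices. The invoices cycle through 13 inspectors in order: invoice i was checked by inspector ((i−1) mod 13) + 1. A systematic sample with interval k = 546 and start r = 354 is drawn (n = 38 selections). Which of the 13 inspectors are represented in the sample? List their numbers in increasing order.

3

Consecutive selections differ by k = 546, so their inspector numbers differ by 546 mod 13 = 0.
gcd(546, 13) = 13, so the sample visits 13/13 = 1 distinct residues mod 13.
Start 354 is inspector 3; the inspectors hit are 3.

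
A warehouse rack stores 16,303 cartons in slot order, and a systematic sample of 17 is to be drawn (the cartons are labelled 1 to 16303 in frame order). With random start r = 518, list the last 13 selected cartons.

k = N/n = 16303/17 = 959
5th selection = 518 + 4×959 = 4354
6th: 4354 + 959 = 5313
7th: 5313 + 959 = 6272
8th: 6272 + 959 = 7231
9th: 7231 + 959 = 8190
10th: 8190 + 959 = 9149
11th: 9149 + 959 = 10108
12th: 10108 + 959 = 11067
13th: 11067 + 959 = 12026
14th: 12026 + 959 = 12985
15th: 12985 + 959 = 13944
16th: 13944 + 959 = 14903
17th: 14903 + 959 = 15862

4354, 5313, 6272, 7231, 8190, 9149, 10108, 11067, 12026, 12985, 13944, 14903, 15862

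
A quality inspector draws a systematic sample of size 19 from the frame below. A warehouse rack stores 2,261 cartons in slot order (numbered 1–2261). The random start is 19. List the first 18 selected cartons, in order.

k = N/n = 2261/19 = 119
carton 1: 19
carton 2: 19 + 119 = 138
carton 3: 138 + 119 = 257
carton 4: 257 + 119 = 376
carton 5: 376 + 119 = 495
carton 6: 495 + 119 = 614
carton 7: 614 + 119 = 733
carton 8: 733 + 119 = 852
carton 9: 852 + 119 = 971
carton 10: 971 + 119 = 1090
carton 11: 1090 + 119 = 1209
carton 12: 1209 + 119 = 1328
carton 13: 1328 + 119 = 1447
carton 14: 1447 + 119 = 1566
carton 15: 1566 + 119 = 1685
carton 16: 1685 + 119 = 1804
carton 17: 1804 + 119 = 1923
carton 18: 1923 + 119 = 2042

19, 138, 257, 376, 495, 614, 733, 852, 971, 1090, 1209, 1328, 1447, 1566, 1685, 1804, 1923, 2042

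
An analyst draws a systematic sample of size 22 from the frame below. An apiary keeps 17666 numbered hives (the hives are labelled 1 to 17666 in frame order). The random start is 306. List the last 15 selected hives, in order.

5927, 6730, 7533, 8336, 9139, 9942, 10745, 11548, 12351, 13154, 13957, 14760, 15563, 16366, 17169

k = N/n = 17666/22 = 803
8th selection = 306 + 7×803 = 5927
9th: 5927 + 803 = 6730
10th: 6730 + 803 = 7533
11th: 7533 + 803 = 8336
12th: 8336 + 803 = 9139
13th: 9139 + 803 = 9942
14th: 9942 + 803 = 10745
15th: 10745 + 803 = 11548
16th: 11548 + 803 = 12351
17th: 12351 + 803 = 13154
18th: 13154 + 803 = 13957
19th: 13957 + 803 = 14760
20th: 14760 + 803 = 15563
21st: 15563 + 803 = 16366
22nd: 16366 + 803 = 17169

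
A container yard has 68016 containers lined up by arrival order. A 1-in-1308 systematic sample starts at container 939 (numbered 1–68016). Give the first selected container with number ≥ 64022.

65031

k = 1308
Steps past start: ⌈(64022 − 939)/1308⌉ = ⌈63083/1308⌉ = 49
Selected container: 939 + 49×1308 = 65031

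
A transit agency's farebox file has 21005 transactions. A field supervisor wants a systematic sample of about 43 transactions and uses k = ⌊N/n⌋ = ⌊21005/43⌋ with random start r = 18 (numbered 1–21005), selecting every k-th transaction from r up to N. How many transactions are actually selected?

44

k = ⌊21005/43⌋ = 488
Achieved size = ⌊(21005 − 18)/488⌋ + 1 = ⌊20987/488⌋ + 1 = 43 + 1 = 44
(last selection: 18 + 43×488 = 21002 ≤ 21005; next would be 21490 > 21005)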